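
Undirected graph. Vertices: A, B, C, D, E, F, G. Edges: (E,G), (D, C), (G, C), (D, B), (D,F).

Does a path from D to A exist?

Explore from D.
Distance 1: reach B, C, F.
Distance 2: reach G.
Distance 3: reach E.
The search is exhausted without reaching A; it lies in a different component.

No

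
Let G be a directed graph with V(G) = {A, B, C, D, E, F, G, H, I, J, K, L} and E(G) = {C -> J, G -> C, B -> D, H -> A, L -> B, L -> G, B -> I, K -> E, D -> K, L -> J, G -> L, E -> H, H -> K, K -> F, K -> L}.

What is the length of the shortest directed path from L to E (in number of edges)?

Distance 0: L.
Distance 1: B, G, J.
Distance 2: C, D, I.
Distance 3: K.
Distance 4: E, F — contains E.

4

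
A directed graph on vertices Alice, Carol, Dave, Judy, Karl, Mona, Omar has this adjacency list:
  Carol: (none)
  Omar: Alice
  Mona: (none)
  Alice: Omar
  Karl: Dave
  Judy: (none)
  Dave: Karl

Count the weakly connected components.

5

From Alice: component {Alice, Omar}.
From Carol: component {Carol}.
From Dave: component {Dave, Karl}.
From Judy: component {Judy}.
From Mona: component {Mona}.
That's 5 components.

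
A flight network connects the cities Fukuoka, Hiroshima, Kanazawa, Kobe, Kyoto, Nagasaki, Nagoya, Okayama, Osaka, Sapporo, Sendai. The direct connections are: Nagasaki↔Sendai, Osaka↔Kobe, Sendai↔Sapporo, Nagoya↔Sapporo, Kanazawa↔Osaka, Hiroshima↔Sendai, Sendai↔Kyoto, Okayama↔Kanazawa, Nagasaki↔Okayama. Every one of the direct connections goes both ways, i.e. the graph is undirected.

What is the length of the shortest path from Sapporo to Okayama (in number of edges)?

3

Distance 0: Sapporo.
Distance 1: Nagoya, Sendai.
Distance 2: Hiroshima, Kyoto, Nagasaki.
Distance 3: Okayama — contains Okayama.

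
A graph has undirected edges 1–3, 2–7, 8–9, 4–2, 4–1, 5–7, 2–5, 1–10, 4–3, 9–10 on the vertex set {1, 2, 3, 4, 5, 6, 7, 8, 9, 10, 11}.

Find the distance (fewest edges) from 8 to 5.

Distance 0: 8.
Distance 1: 9.
Distance 2: 10.
Distance 3: 1.
Distance 4: 3, 4.
Distance 5: 2.
Distance 6: 5, 7 — contains 5.

6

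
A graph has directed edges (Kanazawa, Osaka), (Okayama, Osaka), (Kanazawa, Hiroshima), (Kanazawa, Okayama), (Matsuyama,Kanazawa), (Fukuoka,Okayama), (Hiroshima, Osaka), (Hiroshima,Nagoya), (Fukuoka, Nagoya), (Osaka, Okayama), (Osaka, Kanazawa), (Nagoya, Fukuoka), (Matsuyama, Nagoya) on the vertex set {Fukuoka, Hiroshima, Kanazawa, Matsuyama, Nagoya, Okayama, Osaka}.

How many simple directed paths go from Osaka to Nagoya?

Osaka→Kanazawa→Hiroshima→Nagoya

1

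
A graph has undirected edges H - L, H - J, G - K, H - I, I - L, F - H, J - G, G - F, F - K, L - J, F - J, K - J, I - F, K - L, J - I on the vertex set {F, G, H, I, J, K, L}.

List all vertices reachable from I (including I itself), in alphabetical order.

F, G, H, I, J, K, L

Start at I.
Its neighbours: F, H, J, L.
Then their neighbours: G, K.
Every vertex is now reached.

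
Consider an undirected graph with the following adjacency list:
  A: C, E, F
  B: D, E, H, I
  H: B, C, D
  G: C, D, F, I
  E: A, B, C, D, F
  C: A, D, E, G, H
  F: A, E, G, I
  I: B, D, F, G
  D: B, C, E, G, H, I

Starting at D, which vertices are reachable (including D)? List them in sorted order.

A, B, C, D, E, F, G, H, I

Start at D.
Its neighbours: B, C, E, G, H, I.
Then their neighbours: A, F.
Every vertex is now reached.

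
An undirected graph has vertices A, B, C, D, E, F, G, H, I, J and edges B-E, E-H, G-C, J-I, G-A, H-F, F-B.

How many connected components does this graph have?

From A: component {A, C, G}.
From B: component {B, E, F, H}.
From D: component {D}.
From I: component {I, J}.
That's 4 components.

4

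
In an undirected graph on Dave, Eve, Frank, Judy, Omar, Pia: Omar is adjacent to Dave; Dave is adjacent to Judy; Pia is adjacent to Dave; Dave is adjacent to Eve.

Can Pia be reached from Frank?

No

Frank has no edges, so nothing is reachable from it.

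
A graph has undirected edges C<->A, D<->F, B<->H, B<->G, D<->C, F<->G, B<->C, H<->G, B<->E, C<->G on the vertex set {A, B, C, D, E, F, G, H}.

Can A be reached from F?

Explore from F.
Distance 1: reach D, G.
Distance 2: reach B, C, H.
Distance 3: reach A, E.
Found A.

Yes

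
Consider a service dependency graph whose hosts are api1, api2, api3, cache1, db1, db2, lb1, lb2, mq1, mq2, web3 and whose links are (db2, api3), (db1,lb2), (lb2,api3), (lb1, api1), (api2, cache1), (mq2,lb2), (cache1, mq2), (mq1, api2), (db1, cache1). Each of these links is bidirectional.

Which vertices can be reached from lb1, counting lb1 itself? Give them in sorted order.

api1, lb1

Start at lb1.
Its neighbours: api1.
Nothing further is reachable.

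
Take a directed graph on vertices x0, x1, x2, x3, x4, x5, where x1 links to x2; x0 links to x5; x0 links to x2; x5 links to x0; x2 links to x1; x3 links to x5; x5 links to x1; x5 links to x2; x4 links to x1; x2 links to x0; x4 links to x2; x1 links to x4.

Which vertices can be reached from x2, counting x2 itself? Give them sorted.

Start at x2.
Its neighbours: x0, x1.
Then their neighbours: x4, x5.
Nothing further is reachable.

x0, x1, x2, x4, x5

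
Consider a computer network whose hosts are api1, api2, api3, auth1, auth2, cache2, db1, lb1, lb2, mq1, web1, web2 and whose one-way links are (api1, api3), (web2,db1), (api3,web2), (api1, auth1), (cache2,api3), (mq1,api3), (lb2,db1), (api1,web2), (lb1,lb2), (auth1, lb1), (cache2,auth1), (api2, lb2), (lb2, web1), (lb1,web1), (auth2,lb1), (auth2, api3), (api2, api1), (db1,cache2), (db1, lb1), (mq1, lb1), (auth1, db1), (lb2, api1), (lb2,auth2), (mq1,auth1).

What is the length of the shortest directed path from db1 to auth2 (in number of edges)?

Distance 0: db1.
Distance 1: cache2, lb1.
Distance 2: api3, auth1, lb2, web1.
Distance 3: api1, auth2, web2 — contains auth2.

3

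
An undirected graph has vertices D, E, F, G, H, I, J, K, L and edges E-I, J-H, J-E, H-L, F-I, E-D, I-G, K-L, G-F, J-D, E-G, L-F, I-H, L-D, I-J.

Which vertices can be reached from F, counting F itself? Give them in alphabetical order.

D, E, F, G, H, I, J, K, L

Start at F.
Its neighbours: G, I, L.
Then their neighbours: D, E, H, J, K.
Every vertex is now reached.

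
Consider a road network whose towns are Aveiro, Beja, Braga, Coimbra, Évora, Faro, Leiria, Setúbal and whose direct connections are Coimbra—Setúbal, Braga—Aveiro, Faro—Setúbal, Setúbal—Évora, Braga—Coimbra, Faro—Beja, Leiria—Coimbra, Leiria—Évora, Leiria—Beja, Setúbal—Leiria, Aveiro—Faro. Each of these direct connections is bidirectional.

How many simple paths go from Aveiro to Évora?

12

Aveiro–Braga–Coimbra–Leiria–Beja–Faro–Setúbal–Évora
Aveiro–Braga–Coimbra–Leiria–Évora
Aveiro–Braga–Coimbra–Leiria–Setúbal–Évora
Aveiro–Braga–Coimbra–Setúbal–Évora
Aveiro–Braga–Coimbra–Setúbal–Faro–Beja–Leiria–Évora
Aveiro–Braga–Coimbra–Setúbal–Leiria–Évora
Aveiro–Faro–Beja–Leiria–Coimbra–Setúbal–Évora
Aveiro–Faro–Beja–Leiria–Évora
Aveiro–Faro–Beja–Leiria–Setúbal–Évora
Aveiro–Faro–Setúbal–Coimbra–Leiria–Évora
Aveiro–Faro–Setúbal–Évora
Aveiro–Faro–Setúbal–Leiria–Évora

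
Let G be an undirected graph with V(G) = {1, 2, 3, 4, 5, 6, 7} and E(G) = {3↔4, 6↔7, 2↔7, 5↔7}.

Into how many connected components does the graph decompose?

3

From 1: component {1}.
From 2: component {2, 5, 6, 7}.
From 3: component {3, 4}.
That's 3 components.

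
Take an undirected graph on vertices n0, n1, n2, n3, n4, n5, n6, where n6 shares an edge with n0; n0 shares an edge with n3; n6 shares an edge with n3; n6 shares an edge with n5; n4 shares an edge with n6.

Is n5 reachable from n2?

n2 has no edges, so nothing is reachable from it.

No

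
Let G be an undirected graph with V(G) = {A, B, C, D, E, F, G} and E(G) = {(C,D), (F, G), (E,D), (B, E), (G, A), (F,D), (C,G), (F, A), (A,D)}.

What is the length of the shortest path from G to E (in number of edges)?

3

Distance 0: G.
Distance 1: A, C, F.
Distance 2: D.
Distance 3: E — contains E.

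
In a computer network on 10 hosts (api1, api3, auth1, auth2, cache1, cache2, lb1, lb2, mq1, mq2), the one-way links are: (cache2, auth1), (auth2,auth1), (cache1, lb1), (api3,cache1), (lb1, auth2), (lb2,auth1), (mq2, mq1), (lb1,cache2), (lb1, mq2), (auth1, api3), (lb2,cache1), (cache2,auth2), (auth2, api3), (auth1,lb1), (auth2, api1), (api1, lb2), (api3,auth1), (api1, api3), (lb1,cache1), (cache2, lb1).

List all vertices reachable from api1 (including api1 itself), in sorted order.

Start at api1.
Its neighbours: api3, lb2.
Then their neighbours: auth1, cache1.
Then next layer: lb1.
Then next layer: auth2, cache2, mq2.
Then next layer: mq1.
Every vertex is now reached.

api1, api3, auth1, auth2, cache1, cache2, lb1, lb2, mq1, mq2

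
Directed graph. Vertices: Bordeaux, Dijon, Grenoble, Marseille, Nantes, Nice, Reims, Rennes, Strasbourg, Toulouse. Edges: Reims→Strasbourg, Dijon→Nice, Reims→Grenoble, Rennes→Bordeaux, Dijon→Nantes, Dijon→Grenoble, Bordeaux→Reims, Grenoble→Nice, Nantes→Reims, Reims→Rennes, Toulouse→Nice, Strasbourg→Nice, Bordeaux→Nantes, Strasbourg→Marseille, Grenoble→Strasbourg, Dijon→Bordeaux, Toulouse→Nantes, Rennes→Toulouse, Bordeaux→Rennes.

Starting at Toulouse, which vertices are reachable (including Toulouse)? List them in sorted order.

Bordeaux, Grenoble, Marseille, Nantes, Nice, Reims, Rennes, Strasbourg, Toulouse

Start at Toulouse.
Its neighbours: Nantes, Nice.
Then their neighbours: Reims.
Then next layer: Grenoble, Rennes, Strasbourg.
Then next layer: Bordeaux, Marseille.
Nothing further is reachable.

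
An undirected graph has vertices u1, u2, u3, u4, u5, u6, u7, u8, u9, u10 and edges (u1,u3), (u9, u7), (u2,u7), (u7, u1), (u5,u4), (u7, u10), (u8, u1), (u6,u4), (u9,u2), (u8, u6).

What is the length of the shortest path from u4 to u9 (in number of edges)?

Distance 0: u4.
Distance 1: u5, u6.
Distance 2: u8.
Distance 3: u1.
Distance 4: u3, u7.
Distance 5: u2, u9, u10 — contains u9.

5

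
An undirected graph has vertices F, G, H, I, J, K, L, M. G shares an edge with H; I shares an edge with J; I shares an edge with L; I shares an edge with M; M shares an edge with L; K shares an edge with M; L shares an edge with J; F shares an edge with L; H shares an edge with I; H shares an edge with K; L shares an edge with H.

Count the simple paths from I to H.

I–H
I–J–L–H
I–J–L–M–K–H
I–L–H
I–L–M–K–H
I–M–K–H
I–M–L–H

7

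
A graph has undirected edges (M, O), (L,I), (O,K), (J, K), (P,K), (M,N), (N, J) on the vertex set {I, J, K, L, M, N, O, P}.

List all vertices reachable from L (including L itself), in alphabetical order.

Start at L.
Its neighbours: I.
Nothing further is reachable.

I, L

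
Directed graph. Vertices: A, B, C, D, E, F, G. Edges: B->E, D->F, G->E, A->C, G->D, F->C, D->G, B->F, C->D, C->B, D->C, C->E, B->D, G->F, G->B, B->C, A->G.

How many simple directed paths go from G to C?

G→B→C
G→B→D→C
G→B→D→F→C
G→B→F→C
G→D→C
G→D→F→C
G→F→C

7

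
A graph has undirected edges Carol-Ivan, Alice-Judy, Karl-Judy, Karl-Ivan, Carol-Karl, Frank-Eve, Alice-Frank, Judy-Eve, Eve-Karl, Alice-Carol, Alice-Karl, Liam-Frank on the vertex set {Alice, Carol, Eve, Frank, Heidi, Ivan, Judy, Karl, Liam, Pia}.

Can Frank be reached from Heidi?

No

Heidi has no edges, so nothing is reachable from it.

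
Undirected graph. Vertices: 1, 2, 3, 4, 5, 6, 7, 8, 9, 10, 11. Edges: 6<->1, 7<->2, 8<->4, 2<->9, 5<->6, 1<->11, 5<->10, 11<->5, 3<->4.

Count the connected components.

3

From 1: component {1, 5, 6, 10, 11}.
From 2: component {2, 7, 9}.
From 3: component {3, 4, 8}.
That's 3 components.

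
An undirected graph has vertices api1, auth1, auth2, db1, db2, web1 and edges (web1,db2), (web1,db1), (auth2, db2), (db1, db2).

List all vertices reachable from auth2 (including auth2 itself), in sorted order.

Start at auth2.
Its neighbours: db2.
Then their neighbours: db1, web1.
Nothing further is reachable.

auth2, db1, db2, web1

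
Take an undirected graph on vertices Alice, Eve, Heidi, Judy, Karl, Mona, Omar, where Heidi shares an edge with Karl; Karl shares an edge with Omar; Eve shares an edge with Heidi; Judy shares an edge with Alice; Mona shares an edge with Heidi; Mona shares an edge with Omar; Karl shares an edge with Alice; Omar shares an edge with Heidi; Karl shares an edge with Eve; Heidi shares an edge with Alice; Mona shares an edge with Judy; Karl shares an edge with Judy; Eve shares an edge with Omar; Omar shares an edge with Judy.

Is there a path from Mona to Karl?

Explore from Mona.
Distance 1: reach Heidi, Judy, Omar.
Distance 2: reach Alice, Eve, Karl.
Found Karl.

Yes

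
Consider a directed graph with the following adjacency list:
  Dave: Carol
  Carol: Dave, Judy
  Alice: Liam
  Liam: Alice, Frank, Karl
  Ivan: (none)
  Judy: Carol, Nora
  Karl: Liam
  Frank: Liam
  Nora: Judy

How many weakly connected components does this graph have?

3

From Alice: component {Alice, Frank, Karl, Liam}.
From Carol: component {Carol, Dave, Judy, Nora}.
From Ivan: component {Ivan}.
That's 3 components.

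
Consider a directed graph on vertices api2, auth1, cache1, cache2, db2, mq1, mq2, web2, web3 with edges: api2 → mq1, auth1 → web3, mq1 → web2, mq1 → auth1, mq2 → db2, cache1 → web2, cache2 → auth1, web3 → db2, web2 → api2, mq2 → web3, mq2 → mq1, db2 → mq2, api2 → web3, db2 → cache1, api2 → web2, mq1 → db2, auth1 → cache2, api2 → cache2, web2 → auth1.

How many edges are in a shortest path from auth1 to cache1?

Distance 0: auth1.
Distance 1: cache2, web3.
Distance 2: db2.
Distance 3: cache1, mq2 — contains cache1.

3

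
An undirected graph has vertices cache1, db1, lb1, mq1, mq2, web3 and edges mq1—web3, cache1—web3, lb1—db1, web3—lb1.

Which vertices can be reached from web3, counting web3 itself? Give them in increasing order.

Start at web3.
Its neighbours: cache1, lb1, mq1.
Then their neighbours: db1.
Nothing further is reachable.

cache1, db1, lb1, mq1, web3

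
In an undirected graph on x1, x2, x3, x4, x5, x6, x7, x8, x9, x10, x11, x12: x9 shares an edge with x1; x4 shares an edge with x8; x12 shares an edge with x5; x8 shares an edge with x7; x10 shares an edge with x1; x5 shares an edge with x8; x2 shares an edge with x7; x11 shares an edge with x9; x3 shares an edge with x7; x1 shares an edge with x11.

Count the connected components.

3

From x1: component {x1, x9, x10, x11}.
From x2: component {x2, x3, x4, x5, x7, x8, x12}.
From x6: component {x6}.
That's 3 components.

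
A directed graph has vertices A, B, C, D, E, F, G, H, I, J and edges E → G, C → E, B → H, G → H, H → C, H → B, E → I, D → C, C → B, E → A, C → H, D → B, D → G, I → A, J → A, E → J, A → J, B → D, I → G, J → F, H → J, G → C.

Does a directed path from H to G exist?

Yes

Explore from H.
Distance 1: reach B, C, J.
Distance 2: reach A, D, E, F.
Distance 3: reach G, I.
Found G.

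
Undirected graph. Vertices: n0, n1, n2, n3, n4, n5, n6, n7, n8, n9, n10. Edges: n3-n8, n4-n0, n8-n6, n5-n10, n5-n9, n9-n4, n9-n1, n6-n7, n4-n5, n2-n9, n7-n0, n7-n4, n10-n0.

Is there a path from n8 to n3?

Explore from n8.
Distance 1: reach n3, n6.
Found n3.

Yes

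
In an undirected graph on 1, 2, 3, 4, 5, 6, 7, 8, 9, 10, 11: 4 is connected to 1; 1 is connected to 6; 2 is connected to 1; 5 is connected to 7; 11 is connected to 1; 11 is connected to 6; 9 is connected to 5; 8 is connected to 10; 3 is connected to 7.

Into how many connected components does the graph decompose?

From 1: component {1, 2, 4, 6, 11}.
From 3: component {3, 5, 7, 9}.
From 8: component {8, 10}.
That's 3 components.

3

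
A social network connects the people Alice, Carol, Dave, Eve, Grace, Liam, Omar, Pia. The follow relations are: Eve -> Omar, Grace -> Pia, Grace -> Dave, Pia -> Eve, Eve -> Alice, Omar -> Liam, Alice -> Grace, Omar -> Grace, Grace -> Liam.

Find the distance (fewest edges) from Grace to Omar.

3

Distance 0: Grace.
Distance 1: Dave, Liam, Pia.
Distance 2: Eve.
Distance 3: Alice, Omar — contains Omar.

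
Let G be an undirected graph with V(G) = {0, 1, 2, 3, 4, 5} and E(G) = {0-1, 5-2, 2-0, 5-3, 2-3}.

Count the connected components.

From 0: component {0, 1, 2, 3, 5}.
From 4: component {4}.
That's 2 components.

2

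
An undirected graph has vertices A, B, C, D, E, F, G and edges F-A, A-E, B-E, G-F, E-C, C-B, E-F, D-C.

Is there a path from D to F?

Yes

Explore from D.
Distance 1: reach C.
Distance 2: reach B, E.
Distance 3: reach A, F.
Found F.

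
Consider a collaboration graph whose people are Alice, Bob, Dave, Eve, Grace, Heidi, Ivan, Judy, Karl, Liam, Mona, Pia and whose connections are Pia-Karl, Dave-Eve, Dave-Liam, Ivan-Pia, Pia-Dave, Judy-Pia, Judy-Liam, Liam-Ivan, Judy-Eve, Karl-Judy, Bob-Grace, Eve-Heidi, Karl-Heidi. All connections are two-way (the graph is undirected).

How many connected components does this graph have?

4

From Alice: component {Alice}.
From Bob: component {Bob, Grace}.
From Dave: component {Dave, Eve, Heidi, Ivan, Judy, Karl, Liam, Pia}.
From Mona: component {Mona}.
That's 4 components.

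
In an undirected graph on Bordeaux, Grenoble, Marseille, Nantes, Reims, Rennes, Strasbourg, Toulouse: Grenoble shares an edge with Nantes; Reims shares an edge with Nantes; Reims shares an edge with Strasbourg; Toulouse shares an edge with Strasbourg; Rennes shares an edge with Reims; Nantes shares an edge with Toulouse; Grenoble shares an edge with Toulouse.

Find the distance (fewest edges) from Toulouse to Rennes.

3

Distance 0: Toulouse.
Distance 1: Grenoble, Nantes, Strasbourg.
Distance 2: Reims.
Distance 3: Rennes — contains Rennes.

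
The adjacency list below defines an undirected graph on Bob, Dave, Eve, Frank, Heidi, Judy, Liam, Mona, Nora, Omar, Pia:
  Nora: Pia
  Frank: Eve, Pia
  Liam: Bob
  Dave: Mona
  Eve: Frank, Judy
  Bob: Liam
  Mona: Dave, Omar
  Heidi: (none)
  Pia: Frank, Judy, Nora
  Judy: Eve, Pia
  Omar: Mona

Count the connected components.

4

From Bob: component {Bob, Liam}.
From Dave: component {Dave, Mona, Omar}.
From Eve: component {Eve, Frank, Judy, Nora, Pia}.
From Heidi: component {Heidi}.
That's 4 components.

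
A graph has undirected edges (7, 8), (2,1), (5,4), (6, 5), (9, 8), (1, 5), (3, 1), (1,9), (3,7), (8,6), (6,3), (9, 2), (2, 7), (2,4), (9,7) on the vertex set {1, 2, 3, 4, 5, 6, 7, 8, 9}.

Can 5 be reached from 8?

Explore from 8.
Distance 1: reach 6, 7, 9.
Distance 2: reach 1, 2, 3, 5.
Found 5.

Yes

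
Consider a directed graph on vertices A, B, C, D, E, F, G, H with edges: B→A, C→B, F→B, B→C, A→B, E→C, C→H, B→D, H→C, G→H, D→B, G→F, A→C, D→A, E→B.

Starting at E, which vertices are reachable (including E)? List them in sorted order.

A, B, C, D, E, H

Start at E.
Its neighbours: B, C.
Then their neighbours: A, D, H.
Nothing further is reachable.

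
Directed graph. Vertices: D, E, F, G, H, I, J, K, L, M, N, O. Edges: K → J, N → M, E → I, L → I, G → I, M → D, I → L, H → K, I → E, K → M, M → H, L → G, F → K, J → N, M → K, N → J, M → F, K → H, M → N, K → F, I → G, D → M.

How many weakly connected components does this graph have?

3

From D: component {D, F, H, J, K, M, N}.
From E: component {E, G, I, L}.
From O: component {O}.
That's 3 components.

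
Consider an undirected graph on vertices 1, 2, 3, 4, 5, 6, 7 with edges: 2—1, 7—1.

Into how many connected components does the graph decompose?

From 1: component {1, 2, 7}.
From 3: component {3}.
From 4: component {4}.
From 5: component {5}.
From 6: component {6}.
That's 5 components.

5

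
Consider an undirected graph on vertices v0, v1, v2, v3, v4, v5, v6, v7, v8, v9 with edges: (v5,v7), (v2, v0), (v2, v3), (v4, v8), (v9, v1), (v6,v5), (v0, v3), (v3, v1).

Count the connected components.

3

From v0: component {v0, v1, v2, v3, v9}.
From v4: component {v4, v8}.
From v5: component {v5, v6, v7}.
That's 3 components.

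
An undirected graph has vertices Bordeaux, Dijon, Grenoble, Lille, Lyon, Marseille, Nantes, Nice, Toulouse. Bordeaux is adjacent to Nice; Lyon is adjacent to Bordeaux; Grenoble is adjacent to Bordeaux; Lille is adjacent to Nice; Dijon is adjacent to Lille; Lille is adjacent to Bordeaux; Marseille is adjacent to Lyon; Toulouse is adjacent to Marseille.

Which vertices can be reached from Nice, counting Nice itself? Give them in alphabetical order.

Start at Nice.
Its neighbours: Bordeaux, Lille.
Then their neighbours: Dijon, Grenoble, Lyon.
Then next layer: Marseille.
Then next layer: Toulouse.
Nothing further is reachable.

Bordeaux, Dijon, Grenoble, Lille, Lyon, Marseille, Nice, Toulouse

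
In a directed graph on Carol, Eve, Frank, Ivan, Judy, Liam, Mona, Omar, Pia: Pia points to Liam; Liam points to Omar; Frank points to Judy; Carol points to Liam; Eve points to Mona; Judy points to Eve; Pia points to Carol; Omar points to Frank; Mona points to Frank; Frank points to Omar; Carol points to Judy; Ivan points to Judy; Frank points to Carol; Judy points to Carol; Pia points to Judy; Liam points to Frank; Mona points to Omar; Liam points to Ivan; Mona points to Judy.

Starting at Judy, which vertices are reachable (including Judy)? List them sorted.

Start at Judy.
Its neighbours: Carol, Eve.
Then their neighbours: Liam, Mona.
Then next layer: Frank, Ivan, Omar.
Nothing further is reachable.

Carol, Eve, Frank, Ivan, Judy, Liam, Mona, Omar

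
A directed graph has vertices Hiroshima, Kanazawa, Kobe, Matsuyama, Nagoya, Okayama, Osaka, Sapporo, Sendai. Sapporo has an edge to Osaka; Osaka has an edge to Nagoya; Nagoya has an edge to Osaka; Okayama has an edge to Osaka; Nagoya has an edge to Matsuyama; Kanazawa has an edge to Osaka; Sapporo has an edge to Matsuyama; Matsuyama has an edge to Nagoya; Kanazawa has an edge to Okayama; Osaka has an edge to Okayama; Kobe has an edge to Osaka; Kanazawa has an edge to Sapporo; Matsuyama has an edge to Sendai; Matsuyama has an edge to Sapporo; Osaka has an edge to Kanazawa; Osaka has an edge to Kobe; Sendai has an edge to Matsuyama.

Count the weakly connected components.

From Hiroshima: component {Hiroshima}.
From Kanazawa: component {Kanazawa, Kobe, Matsuyama, Nagoya, Okayama, Osaka, Sapporo, Sendai}.
That's 2 components.

2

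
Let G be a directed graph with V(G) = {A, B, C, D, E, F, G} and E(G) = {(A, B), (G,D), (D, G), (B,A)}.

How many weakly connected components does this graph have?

5

From A: component {A, B}.
From C: component {C}.
From D: component {D, G}.
From E: component {E}.
From F: component {F}.
That's 5 components.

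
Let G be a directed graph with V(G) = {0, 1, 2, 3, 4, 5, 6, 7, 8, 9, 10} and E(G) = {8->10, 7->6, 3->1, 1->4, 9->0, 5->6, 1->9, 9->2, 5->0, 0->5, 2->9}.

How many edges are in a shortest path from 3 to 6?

5

Distance 0: 3.
Distance 1: 1.
Distance 2: 4, 9.
Distance 3: 0, 2.
Distance 4: 5.
Distance 5: 6 — contains 6.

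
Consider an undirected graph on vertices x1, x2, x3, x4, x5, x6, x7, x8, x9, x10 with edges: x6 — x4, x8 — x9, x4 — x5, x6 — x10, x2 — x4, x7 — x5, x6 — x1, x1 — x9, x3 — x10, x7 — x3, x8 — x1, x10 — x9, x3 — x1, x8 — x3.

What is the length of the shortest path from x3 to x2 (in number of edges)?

4

Distance 0: x3.
Distance 1: x1, x7, x8, x10.
Distance 2: x5, x6, x9.
Distance 3: x4.
Distance 4: x2 — contains x2.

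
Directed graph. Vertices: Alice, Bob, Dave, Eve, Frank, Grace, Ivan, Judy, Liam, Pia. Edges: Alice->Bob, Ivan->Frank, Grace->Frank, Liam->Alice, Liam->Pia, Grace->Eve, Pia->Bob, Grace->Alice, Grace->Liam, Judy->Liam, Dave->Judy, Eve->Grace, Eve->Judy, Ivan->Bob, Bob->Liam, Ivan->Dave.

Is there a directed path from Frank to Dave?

No

Frank has no outgoing edges, so nothing is reachable from it.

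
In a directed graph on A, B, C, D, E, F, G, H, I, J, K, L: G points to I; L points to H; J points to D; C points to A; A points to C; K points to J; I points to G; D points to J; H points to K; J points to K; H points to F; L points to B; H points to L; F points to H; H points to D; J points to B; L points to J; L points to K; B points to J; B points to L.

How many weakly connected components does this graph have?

4

From A: component {A, C}.
From B: component {B, D, F, H, J, K, L}.
From E: component {E}.
From G: component {G, I}.
That's 4 components.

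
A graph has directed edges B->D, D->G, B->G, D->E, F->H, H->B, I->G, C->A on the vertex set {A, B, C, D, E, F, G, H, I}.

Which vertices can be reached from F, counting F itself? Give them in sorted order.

Start at F.
Its neighbours: H.
Then their neighbours: B.
Then next layer: D, G.
Then next layer: E.
Nothing further is reachable.

B, D, E, F, G, H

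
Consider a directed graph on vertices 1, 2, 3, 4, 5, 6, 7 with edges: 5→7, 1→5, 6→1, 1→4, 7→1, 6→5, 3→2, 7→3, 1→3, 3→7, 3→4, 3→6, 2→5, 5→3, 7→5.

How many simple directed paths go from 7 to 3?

4

7→1→3
7→1→5→3
7→3
7→5→3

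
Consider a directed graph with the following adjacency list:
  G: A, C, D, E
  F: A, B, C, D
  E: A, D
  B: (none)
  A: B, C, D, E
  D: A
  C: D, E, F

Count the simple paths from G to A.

9

G→A
G→C→D→A
G→C→E→A
G→C→E→D→A
G→C→F→A
G→C→F→D→A
G→D→A
G→E→A
G→E→D→A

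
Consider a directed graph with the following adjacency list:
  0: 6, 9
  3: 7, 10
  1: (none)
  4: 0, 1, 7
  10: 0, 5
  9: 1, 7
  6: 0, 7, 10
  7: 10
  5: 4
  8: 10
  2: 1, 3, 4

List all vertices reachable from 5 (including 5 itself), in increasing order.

Start at 5.
Its neighbours: 4.
Then their neighbours: 0, 1, 7.
Then next layer: 6, 9, 10.
Nothing further is reachable.

0, 1, 4, 5, 6, 7, 9, 10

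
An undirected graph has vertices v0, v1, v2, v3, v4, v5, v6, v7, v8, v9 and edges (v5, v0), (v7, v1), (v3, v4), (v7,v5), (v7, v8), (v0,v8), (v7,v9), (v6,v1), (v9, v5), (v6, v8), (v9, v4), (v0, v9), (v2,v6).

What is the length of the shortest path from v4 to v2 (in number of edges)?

5

Distance 0: v4.
Distance 1: v3, v9.
Distance 2: v0, v5, v7.
Distance 3: v1, v8.
Distance 4: v6.
Distance 5: v2 — contains v2.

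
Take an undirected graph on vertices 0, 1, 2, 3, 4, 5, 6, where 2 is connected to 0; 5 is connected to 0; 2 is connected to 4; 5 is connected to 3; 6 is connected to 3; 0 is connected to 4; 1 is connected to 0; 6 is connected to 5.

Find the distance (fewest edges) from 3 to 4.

3

Distance 0: 3.
Distance 1: 5, 6.
Distance 2: 0.
Distance 3: 1, 2, 4 — contains 4.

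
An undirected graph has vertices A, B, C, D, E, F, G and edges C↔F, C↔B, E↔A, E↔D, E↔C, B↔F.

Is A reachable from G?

G has no edges, so nothing is reachable from it.

No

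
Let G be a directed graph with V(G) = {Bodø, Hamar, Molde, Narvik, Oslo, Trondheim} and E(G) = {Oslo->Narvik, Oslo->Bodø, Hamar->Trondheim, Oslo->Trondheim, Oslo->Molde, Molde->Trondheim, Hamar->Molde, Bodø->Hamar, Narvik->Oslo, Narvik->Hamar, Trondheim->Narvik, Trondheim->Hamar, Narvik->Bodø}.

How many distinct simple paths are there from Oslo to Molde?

7

Oslo→Bodø→Hamar→Molde
Oslo→Molde
Oslo→Narvik→Bodø→Hamar→Molde
Oslo→Narvik→Hamar→Molde
Oslo→Trondheim→Hamar→Molde
Oslo→Trondheim→Narvik→Bodø→Hamar→Molde
Oslo→Trondheim→Narvik→Hamar→Molde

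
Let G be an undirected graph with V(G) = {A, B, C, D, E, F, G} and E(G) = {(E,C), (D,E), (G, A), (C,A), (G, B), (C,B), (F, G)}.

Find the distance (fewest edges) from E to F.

4

Distance 0: E.
Distance 1: C, D.
Distance 2: A, B.
Distance 3: G.
Distance 4: F — contains F.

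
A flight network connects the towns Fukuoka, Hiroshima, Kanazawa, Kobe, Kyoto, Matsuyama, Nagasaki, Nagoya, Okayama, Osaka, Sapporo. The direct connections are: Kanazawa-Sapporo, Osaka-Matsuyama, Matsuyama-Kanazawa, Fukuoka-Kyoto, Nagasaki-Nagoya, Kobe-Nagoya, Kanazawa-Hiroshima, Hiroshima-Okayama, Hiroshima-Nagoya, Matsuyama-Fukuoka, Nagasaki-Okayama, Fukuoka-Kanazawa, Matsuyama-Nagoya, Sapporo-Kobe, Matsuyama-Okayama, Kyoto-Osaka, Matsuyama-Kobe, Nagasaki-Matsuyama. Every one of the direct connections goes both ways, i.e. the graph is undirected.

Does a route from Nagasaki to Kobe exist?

Explore from Nagasaki.
Distance 1: reach Matsuyama, Nagoya, Okayama.
Distance 2: reach Fukuoka, Hiroshima, Kanazawa, Kobe, Osaka.
Found Kobe.

Yes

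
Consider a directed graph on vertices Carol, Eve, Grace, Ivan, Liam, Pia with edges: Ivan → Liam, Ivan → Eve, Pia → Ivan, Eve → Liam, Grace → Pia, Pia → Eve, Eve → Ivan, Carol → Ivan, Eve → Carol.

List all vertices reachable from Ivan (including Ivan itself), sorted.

Carol, Eve, Ivan, Liam

Start at Ivan.
Its neighbours: Eve, Liam.
Then their neighbours: Carol.
Nothing further is reachable.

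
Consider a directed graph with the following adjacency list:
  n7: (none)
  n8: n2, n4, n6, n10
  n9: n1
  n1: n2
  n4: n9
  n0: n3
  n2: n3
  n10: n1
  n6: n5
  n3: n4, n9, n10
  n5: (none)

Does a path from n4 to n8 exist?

No

Explore from n4.
Distance 1: reach n9.
Distance 2: reach n1.
Distance 3: reach n2.
Distance 4: reach n3.
Distance 5: reach n10.
The search from n4 is exhausted; no directed path reaches n8.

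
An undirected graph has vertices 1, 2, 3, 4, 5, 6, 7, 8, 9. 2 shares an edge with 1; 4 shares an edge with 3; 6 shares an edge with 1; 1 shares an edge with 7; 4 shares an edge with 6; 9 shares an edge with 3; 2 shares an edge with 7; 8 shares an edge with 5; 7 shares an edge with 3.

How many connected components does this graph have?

From 1: component {1, 2, 3, 4, 6, 7, 9}.
From 5: component {5, 8}.
That's 2 components.

2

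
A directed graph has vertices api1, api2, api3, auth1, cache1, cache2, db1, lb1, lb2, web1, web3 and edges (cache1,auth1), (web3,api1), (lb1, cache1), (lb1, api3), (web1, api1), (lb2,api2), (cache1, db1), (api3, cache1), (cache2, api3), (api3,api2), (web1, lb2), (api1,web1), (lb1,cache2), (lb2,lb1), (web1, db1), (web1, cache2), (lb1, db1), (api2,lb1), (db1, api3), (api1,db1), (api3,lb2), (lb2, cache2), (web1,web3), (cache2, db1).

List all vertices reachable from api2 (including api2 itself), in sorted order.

Start at api2.
Its neighbours: lb1.
Then their neighbours: api3, cache1, cache2, db1.
Then next layer: auth1, lb2.
Nothing further is reachable.

api2, api3, auth1, cache1, cache2, db1, lb1, lb2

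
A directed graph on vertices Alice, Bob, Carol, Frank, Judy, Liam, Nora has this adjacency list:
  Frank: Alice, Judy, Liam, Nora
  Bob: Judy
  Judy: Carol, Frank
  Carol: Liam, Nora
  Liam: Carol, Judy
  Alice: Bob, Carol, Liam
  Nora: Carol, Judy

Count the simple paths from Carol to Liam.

3

Carol→Liam
Carol→Nora→Judy→Frank→Alice→Liam
Carol→Nora→Judy→Frank→Liam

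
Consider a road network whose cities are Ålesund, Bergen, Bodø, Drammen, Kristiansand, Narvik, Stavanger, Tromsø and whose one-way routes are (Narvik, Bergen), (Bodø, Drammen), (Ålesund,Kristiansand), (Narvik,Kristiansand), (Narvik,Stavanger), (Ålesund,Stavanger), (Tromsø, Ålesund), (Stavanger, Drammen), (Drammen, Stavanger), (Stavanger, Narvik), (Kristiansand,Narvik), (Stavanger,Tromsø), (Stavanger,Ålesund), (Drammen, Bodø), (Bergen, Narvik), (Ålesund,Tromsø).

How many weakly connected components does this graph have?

From Ålesund: component {Ålesund, Bergen, Bodø, Drammen, Kristiansand, Narvik, Stavanger, Tromsø}.
That's 1 component.

1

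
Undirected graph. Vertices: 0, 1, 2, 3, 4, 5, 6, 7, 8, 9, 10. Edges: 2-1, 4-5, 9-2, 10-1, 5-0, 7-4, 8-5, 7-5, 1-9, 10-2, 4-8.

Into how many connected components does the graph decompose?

4

From 0: component {0, 4, 5, 7, 8}.
From 1: component {1, 2, 9, 10}.
From 3: component {3}.
From 6: component {6}.
That's 4 components.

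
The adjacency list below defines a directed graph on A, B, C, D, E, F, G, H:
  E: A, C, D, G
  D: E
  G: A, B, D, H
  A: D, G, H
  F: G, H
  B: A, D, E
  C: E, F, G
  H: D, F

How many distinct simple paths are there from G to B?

G→B

1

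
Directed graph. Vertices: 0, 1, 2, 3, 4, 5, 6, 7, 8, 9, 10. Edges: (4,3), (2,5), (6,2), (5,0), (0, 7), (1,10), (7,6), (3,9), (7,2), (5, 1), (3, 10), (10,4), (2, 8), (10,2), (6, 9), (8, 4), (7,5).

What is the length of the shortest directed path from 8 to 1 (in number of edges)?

Distance 0: 8.
Distance 1: 4.
Distance 2: 3.
Distance 3: 9, 10.
Distance 4: 2.
Distance 5: 5.
Distance 6: 0, 1 — contains 1.

6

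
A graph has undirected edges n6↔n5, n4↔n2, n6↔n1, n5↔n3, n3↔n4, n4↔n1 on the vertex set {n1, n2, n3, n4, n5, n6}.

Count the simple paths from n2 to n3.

n2–n4–n1–n6–n5–n3
n2–n4–n3

2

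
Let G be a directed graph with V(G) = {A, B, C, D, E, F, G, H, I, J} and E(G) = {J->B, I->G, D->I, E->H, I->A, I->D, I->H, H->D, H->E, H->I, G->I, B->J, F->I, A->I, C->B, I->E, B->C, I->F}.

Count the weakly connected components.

From A: component {A, D, E, F, G, H, I}.
From B: component {B, C, J}.
That's 2 components.

2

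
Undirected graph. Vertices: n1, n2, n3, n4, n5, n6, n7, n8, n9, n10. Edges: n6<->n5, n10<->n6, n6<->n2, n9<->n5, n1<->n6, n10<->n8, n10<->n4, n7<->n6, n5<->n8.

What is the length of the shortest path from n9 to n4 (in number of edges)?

Distance 0: n9.
Distance 1: n5.
Distance 2: n6, n8.
Distance 3: n1, n2, n7, n10.
Distance 4: n4 — contains n4.

4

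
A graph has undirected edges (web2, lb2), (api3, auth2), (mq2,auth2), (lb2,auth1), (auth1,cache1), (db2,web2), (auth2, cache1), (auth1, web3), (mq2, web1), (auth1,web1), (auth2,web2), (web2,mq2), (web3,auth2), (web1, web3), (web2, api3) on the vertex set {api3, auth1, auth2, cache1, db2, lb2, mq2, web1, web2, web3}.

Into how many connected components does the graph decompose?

1

From api3: component {api3, auth1, auth2, cache1, db2, lb2, mq2, web1, web2, web3}.
That's 1 component.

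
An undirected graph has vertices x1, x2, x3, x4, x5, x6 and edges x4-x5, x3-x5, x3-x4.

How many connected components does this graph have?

4

From x1: component {x1}.
From x2: component {x2}.
From x3: component {x3, x4, x5}.
From x6: component {x6}.
That's 4 components.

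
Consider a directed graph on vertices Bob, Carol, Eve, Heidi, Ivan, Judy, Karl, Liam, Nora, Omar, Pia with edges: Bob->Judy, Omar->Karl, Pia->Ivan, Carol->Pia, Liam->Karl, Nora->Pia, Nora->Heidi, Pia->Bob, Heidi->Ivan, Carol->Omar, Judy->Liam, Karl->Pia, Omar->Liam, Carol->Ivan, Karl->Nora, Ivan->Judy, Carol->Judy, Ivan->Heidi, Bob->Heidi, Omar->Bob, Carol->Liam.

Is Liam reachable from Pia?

Yes

Explore from Pia.
Distance 1: reach Bob, Ivan.
Distance 2: reach Heidi, Judy.
Distance 3: reach Liam.
Found Liam.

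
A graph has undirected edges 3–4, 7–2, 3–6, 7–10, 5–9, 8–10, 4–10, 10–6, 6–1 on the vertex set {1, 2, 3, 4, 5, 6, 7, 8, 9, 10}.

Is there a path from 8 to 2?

Yes

Explore from 8.
Distance 1: reach 10.
Distance 2: reach 4, 6, 7.
Distance 3: reach 1, 2, 3.
Found 2.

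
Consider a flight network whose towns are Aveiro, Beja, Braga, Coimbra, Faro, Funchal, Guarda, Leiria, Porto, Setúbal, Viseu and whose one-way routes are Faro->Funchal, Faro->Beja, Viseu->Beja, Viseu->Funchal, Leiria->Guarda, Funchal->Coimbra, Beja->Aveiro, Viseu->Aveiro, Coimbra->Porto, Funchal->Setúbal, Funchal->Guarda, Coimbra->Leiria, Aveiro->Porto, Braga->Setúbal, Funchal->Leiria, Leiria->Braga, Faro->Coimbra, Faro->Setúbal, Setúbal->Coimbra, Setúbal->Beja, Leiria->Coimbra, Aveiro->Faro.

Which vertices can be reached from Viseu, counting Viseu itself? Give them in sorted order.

Aveiro, Beja, Braga, Coimbra, Faro, Funchal, Guarda, Leiria, Porto, Setúbal, Viseu

Start at Viseu.
Its neighbours: Aveiro, Beja, Funchal.
Then their neighbours: Coimbra, Faro, Guarda, Leiria, Porto, Setúbal.
Then next layer: Braga.
Every vertex is now reached.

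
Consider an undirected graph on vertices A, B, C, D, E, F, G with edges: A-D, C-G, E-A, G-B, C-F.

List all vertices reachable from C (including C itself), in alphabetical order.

B, C, F, G

Start at C.
Its neighbours: F, G.
Then their neighbours: B.
Nothing further is reachable.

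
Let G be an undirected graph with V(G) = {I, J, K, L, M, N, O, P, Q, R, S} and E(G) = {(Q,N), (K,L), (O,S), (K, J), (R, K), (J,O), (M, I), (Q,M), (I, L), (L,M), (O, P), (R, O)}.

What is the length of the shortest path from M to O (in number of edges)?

Distance 0: M.
Distance 1: I, L, Q.
Distance 2: K, N.
Distance 3: J, R.
Distance 4: O — contains O.

4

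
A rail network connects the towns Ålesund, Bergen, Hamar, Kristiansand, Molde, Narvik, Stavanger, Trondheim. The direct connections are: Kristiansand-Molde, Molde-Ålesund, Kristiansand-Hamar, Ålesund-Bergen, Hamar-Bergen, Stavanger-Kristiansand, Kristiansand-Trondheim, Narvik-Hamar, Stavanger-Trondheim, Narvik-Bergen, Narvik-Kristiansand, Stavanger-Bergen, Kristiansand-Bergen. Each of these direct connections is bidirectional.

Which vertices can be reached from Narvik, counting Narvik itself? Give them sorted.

Ålesund, Bergen, Hamar, Kristiansand, Molde, Narvik, Stavanger, Trondheim

Start at Narvik.
Its neighbours: Bergen, Hamar, Kristiansand.
Then their neighbours: Ålesund, Molde, Stavanger, Trondheim.
Every vertex is now reached.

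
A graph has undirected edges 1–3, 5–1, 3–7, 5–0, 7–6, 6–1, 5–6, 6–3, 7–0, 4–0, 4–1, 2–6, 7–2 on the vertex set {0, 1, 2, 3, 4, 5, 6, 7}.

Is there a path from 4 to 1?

Explore from 4.
Distance 1: reach 0, 1.
Found 1.

Yes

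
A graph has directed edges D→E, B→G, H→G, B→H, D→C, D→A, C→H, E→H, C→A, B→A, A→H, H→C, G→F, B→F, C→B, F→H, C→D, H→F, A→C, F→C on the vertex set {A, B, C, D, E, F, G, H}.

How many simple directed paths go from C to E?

C→D→E

1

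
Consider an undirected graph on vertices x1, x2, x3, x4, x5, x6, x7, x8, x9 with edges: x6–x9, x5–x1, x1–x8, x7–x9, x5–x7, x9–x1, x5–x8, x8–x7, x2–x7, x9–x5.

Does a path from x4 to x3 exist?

No

x4 has no edges, so nothing is reachable from it.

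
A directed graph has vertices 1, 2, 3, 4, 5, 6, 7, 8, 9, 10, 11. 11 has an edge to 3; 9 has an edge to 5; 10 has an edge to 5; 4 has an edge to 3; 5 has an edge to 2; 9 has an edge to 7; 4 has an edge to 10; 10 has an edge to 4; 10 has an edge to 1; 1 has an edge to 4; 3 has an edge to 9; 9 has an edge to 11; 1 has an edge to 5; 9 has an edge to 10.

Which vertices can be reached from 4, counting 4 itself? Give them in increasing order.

Start at 4.
Its neighbours: 3, 10.
Then their neighbours: 1, 5, 9.
Then next layer: 2, 7, 11.
Nothing further is reachable.

1, 2, 3, 4, 5, 7, 9, 10, 11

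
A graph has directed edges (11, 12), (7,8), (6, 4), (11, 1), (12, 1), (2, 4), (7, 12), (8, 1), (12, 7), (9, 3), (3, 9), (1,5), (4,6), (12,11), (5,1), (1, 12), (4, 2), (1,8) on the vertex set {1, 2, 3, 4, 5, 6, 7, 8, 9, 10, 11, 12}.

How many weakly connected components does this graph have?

From 1: component {1, 5, 7, 8, 11, 12}.
From 2: component {2, 4, 6}.
From 3: component {3, 9}.
From 10: component {10}.
That's 4 components.

4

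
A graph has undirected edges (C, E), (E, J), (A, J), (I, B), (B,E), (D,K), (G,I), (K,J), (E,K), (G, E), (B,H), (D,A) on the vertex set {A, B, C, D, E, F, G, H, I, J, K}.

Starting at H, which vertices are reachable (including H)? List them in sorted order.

Start at H.
Its neighbours: B.
Then their neighbours: E, I.
Then next layer: C, G, J, K.
Then next layer: A, D.
Nothing further is reachable.

A, B, C, D, E, G, H, I, J, K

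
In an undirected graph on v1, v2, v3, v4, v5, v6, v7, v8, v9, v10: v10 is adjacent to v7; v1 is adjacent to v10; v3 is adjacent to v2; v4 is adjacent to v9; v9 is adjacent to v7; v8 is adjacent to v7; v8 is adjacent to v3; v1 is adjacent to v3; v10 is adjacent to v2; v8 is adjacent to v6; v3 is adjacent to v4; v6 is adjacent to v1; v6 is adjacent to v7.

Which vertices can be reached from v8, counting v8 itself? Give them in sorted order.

v1, v2, v3, v4, v6, v7, v8, v9, v10

Start at v8.
Its neighbours: v3, v6, v7.
Then their neighbours: v1, v2, v4, v9, v10.
Nothing further is reachable.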